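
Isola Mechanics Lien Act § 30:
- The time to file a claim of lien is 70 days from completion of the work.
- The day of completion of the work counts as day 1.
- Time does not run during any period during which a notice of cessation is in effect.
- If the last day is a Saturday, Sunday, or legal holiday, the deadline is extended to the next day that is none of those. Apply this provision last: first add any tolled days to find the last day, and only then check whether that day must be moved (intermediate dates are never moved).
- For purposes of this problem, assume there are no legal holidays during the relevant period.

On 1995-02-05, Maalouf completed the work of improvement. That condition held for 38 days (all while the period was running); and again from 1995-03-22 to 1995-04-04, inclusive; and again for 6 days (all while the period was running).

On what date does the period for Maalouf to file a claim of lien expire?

Counting 1995-02-05 as day 1, day 70 is April 15, 1995.
Tolling adds 38 days: April 15, 1995 + 38 days = May 23, 1995.
From March 22, 1995 through April 4, 1995 inclusive is 14 days; tolling adds 14 days: May 23, 1995 + 14 days = June 6, 1995.
Tolling adds 6 days: June 6, 1995 + 6 days = June 12, 1995.
June 12, 1995 is a Monday and not a legal holiday, so no extension applies.

June 12, 1995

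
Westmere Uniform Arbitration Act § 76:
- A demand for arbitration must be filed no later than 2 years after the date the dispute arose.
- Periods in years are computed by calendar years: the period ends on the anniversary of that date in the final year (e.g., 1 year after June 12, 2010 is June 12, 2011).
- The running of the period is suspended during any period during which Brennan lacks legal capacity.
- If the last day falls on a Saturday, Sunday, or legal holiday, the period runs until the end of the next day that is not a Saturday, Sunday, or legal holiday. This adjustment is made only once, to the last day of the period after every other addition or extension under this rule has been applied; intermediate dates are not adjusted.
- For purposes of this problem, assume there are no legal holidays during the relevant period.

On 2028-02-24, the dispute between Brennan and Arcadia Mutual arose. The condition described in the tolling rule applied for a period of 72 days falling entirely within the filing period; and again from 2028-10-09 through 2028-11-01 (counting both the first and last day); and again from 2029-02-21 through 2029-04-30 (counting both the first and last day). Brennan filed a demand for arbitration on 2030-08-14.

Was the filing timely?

No

2 years after 2028-02-24 is February 24, 2030.
Tolling adds 72 days: February 24, 2030 + 72 days = May 7, 2030.
From October 9, 2028 through November 1, 2028 inclusive is 24 days; tolling adds 24 days: May 7, 2030 + 24 days = May 31, 2030.
From February 21, 2029 through April 30, 2029 inclusive is 69 days; tolling adds 69 days: May 31, 2030 + 69 days = August 8, 2030.
August 8, 2030 is a Thursday and not a legal holiday, so no extension applies.
The deadline is August 8, 2030; the filing on August 14, 2030 is after that date.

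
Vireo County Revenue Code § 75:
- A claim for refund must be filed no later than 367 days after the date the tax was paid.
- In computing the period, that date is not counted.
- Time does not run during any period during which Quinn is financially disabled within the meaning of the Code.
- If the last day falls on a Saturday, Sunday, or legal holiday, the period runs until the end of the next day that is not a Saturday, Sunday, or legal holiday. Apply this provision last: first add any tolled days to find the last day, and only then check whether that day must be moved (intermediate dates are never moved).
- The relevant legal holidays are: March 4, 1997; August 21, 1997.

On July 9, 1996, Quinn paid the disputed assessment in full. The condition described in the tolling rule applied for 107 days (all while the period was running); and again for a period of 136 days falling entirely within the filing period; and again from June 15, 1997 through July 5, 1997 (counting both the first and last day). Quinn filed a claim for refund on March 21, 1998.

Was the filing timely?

367 days after July 9, 1996 is July 11, 1997.
Tolling adds 107 days: July 11, 1997 + 107 days = October 26, 1997.
Tolling adds 136 days: October 26, 1997 + 136 days = March 11, 1998.
From June 15, 1997 through July 5, 1997 inclusive is 21 days; tolling adds 21 days: March 11, 1998 + 21 days = April 1, 1998.
April 1, 1998 is a Wednesday and not a legal holiday, so no extension applies.
The deadline is April 1, 1998; the filing on March 21, 1998 is on or before that date.

Yes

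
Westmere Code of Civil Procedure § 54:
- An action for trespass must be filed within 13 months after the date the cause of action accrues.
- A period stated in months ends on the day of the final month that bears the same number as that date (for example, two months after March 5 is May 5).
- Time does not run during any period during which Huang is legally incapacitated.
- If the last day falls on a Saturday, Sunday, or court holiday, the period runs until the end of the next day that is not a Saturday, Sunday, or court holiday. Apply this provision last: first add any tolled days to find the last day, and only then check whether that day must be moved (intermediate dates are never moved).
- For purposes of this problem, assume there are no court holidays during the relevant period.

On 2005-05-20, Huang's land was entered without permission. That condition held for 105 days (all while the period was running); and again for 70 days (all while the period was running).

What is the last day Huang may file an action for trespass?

13 months after 2005-05-20 is June 20, 2006.
Tolling adds 105 days: June 20, 2006 + 105 days = October 3, 2006.
Tolling adds 70 days: October 3, 2006 + 70 days = December 12, 2006.
December 12, 2006 is a Tuesday and not a court holiday, so no extension applies.

December 12, 2006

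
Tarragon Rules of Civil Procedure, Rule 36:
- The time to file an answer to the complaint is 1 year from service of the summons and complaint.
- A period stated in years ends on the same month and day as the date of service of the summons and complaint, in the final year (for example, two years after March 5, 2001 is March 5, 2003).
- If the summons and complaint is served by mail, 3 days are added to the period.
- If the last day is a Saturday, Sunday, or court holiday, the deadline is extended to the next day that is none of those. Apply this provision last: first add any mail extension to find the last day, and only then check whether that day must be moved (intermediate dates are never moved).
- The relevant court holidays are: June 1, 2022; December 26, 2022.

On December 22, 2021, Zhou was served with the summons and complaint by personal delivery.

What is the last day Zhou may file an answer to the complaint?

December 22, 2022

1 year after December 22, 2021 is December 22, 2022.
Service was not by mail, so no mail extension applies.
December 22, 2022 is a Thursday and not a court holiday, so no extension applies.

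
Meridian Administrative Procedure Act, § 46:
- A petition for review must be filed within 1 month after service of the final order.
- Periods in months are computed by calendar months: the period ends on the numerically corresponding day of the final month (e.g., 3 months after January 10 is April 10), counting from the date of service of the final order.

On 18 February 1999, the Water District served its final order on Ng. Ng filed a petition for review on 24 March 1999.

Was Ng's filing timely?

No

1 month after 18 February 1999 is March 18, 1999.
The deadline is March 18, 1999; the filing on March 24, 1999 is after that date.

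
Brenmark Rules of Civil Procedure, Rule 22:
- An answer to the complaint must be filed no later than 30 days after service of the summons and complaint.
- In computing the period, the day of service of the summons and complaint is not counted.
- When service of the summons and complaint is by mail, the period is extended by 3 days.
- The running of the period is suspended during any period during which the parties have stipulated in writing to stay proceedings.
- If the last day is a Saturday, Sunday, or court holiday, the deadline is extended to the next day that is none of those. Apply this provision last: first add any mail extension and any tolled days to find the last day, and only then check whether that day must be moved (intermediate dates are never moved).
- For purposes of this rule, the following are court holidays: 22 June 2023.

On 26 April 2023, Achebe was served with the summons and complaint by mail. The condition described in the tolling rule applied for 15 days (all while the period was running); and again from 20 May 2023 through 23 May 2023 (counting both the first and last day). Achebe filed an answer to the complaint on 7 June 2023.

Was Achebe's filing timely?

30 days after 26 April 2023 is May 26, 2023.
Service was by mail, adding 3 days: May 26, 2023 + 3 days = May 29, 2023.
Tolling adds 15 days: May 29, 2023 + 15 days = June 13, 2023.
From May 20, 2023 through May 23, 2023 inclusive is 4 days; tolling adds 4 days: June 13, 2023 + 4 days = June 17, 2023.
June 17, 2023 is Saturday; June 18, 2023 is Sunday. The next qualifying day is June 19, 2023.
The deadline is June 19, 2023; the filing on June 7, 2023 is on or before that date.

Yes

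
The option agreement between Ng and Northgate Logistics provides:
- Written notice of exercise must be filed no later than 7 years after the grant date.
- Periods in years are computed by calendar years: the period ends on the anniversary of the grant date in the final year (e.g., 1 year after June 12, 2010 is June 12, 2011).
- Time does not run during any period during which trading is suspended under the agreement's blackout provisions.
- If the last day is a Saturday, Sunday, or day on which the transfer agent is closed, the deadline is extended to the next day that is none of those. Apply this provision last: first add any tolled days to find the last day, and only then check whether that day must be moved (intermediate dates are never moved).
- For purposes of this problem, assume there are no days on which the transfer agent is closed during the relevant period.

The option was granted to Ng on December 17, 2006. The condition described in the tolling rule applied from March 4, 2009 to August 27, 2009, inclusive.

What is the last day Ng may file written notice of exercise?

June 12, 2014

7 years after December 17, 2006 is December 17, 2013.
From March 4, 2009 through August 27, 2009 inclusive is 177 days; tolling adds 177 days: December 17, 2013 + 177 days = June 12, 2014.
June 12, 2014 is a Thursday and not a day on which the transfer agent is closed, so no extension applies.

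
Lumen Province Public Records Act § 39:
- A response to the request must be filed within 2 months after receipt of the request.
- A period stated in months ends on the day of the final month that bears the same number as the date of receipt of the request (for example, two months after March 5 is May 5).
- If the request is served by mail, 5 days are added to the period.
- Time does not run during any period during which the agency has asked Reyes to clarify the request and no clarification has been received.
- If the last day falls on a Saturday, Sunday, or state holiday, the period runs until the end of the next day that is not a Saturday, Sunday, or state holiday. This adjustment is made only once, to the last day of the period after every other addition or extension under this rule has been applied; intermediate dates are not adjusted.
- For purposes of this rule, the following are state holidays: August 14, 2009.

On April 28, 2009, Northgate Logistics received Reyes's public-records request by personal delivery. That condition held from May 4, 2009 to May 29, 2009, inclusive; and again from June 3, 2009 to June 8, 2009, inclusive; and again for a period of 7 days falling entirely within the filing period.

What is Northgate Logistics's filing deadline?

August 6, 2009

2 months after April 28, 2009 is June 28, 2009.
Service was not by mail, so no mail extension applies.
From May 4, 2009 through May 29, 2009 inclusive is 26 days; tolling adds 26 days: June 28, 2009 + 26 days = July 24, 2009.
From June 3, 2009 through June 8, 2009 inclusive is 6 days; tolling adds 6 days: July 24, 2009 + 6 days = July 30, 2009.
Tolling adds 7 days: July 30, 2009 + 7 days = August 6, 2009.
August 6, 2009 is a Thursday and not a state holiday, so no extension applies.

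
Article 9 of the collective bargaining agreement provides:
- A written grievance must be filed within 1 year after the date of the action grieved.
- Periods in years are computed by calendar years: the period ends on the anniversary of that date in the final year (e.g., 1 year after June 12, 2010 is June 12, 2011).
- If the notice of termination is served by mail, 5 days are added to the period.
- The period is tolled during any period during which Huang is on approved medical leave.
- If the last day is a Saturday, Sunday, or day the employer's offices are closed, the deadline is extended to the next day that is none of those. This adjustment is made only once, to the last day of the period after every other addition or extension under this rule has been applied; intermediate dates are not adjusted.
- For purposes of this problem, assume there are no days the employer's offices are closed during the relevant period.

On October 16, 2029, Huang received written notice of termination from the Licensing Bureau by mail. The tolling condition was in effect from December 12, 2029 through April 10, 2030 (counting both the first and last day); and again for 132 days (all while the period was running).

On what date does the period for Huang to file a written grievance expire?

June 30, 2031

1 year after October 16, 2029 is October 16, 2030.
Service was by mail, adding 5 days: October 16, 2030 + 5 days = October 21, 2030.
From December 12, 2029 through April 10, 2030 inclusive is 120 days; tolling adds 120 days: October 21, 2030 + 120 days = February 18, 2031.
Tolling adds 132 days: February 18, 2031 + 132 days = June 30, 2031.
June 30, 2031 is a Monday and not a day the employer's offices are closed, so no extension applies.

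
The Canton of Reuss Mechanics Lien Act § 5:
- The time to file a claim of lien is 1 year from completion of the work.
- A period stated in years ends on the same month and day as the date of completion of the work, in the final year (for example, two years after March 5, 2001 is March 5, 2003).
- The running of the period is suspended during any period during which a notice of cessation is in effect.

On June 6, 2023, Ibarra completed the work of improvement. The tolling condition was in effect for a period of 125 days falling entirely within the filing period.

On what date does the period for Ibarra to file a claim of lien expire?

October 9, 2024

1 year after June 6, 2023 is June 6, 2024.
Tolling adds 125 days: June 6, 2024 + 125 days = October 9, 2024.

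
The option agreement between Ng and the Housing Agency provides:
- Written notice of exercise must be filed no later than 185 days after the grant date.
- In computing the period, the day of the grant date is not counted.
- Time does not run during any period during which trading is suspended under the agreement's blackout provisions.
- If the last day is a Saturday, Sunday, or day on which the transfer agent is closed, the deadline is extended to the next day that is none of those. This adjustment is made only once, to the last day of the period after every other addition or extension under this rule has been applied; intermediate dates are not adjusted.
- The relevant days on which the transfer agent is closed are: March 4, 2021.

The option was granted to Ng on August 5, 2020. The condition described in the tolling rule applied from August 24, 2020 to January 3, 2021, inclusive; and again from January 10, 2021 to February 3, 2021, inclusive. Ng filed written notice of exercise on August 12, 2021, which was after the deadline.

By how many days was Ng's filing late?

29 days

185 days after August 5, 2020 is February 6, 2021.
From August 24, 2020 through January 3, 2021 inclusive is 133 days; tolling adds 133 days: February 6, 2021 + 133 days = June 19, 2021.
From January 10, 2021 through February 3, 2021 inclusive is 25 days; tolling adds 25 days: June 19, 2021 + 25 days = July 14, 2021.
July 14, 2021 is a Wednesday and not a day on which the transfer agent is closed, so no extension applies.
The deadline is July 14, 2021; from July 14, 2021 to August 12, 2021 is 29 days.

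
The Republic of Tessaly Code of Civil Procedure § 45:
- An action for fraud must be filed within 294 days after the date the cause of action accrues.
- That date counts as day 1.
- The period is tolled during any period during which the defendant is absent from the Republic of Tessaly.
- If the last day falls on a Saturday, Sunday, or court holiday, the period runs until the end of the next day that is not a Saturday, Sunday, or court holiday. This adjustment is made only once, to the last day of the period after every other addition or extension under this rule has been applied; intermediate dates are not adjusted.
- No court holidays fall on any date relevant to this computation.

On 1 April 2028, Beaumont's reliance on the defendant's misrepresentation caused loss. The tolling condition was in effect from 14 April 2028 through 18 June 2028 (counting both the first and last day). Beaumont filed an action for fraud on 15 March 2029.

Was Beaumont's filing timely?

Yes

Counting 1 April 2028 as day 1, day 294 is January 19, 2029.
From April 14, 2028 through June 18, 2028 inclusive is 66 days; tolling adds 66 days: January 19, 2029 + 66 days = March 26, 2029.
March 26, 2029 is a Monday and not a court holiday, so no extension applies.
The deadline is March 26, 2029; the filing on March 15, 2029 is on or before that date.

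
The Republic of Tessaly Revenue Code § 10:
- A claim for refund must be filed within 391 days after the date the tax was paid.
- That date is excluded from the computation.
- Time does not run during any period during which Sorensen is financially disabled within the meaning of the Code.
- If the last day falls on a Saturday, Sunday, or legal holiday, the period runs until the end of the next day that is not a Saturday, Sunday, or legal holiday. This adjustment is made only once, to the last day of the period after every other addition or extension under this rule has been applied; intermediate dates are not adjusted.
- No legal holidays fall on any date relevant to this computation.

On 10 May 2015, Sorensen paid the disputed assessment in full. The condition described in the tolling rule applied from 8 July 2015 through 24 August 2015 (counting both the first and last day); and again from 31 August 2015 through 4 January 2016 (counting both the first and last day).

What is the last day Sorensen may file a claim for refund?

391 days after 10 May 2015 is June 4, 2016.
From July 8, 2015 through August 24, 2015 inclusive is 48 days; tolling adds 48 days: June 4, 2016 + 48 days = July 22, 2016.
From August 31, 2015 through January 4, 2016 inclusive is 127 days; tolling adds 127 days: July 22, 2016 + 127 days = November 26, 2016.
November 26, 2016 is Saturday; November 27, 2016 is Sunday. The next qualifying day is November 28, 2016.

November 28, 2016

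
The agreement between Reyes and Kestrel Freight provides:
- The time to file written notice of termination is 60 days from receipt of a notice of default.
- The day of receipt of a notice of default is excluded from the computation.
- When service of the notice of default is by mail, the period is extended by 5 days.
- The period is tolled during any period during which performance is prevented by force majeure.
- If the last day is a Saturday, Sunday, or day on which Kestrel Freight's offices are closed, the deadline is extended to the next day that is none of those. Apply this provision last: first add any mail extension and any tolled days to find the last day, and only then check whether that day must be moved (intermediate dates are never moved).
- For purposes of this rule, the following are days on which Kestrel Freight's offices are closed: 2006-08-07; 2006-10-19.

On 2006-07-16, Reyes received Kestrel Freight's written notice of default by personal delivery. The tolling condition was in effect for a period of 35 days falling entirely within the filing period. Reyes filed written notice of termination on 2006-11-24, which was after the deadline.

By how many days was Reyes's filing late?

60 days after 2006-07-16 is September 14, 2006.
Service was not by mail, so no mail extension applies.
Tolling adds 35 days: September 14, 2006 + 35 days = October 19, 2006.
October 19, 2006 is a listed holiday. The next qualifying day is October 20, 2006.
The deadline is October 20, 2006; from October 20, 2006 to November 24, 2006 is 35 days.

35 days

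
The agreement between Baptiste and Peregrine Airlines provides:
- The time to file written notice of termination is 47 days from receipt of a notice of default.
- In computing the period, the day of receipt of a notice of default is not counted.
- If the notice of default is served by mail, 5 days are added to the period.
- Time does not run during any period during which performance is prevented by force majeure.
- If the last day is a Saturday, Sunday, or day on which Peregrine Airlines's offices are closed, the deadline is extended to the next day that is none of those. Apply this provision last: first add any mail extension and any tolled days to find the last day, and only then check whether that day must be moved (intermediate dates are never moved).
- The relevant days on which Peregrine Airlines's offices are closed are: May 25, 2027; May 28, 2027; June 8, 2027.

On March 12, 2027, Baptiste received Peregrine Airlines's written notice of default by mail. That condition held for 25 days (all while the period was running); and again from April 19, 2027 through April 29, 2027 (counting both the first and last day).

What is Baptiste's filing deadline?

47 days after March 12, 2027 is April 28, 2027.
Service was by mail, adding 5 days: April 28, 2027 + 5 days = May 3, 2027.
Tolling adds 25 days: May 3, 2027 + 25 days = May 28, 2027.
From April 19, 2027 through April 29, 2027 inclusive is 11 days; tolling adds 11 days: May 28, 2027 + 11 days = June 8, 2027.
June 8, 2027 is a listed holiday. The next qualifying day is June 9, 2027.

June 9, 2027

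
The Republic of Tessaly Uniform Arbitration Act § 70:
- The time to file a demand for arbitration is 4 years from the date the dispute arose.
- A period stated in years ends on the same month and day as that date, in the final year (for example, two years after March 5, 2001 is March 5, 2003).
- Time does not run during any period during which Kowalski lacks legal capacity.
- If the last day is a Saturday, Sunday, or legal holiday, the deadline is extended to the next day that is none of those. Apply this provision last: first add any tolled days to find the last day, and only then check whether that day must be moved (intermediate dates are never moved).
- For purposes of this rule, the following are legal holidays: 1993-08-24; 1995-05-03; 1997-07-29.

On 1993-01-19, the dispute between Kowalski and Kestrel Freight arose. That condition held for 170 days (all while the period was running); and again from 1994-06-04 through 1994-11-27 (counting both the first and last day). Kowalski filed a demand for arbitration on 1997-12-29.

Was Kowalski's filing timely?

4 years after 1993-01-19 is January 19, 1997.
Tolling adds 170 days: January 19, 1997 + 170 days = July 8, 1997.
From June 4, 1994 through November 27, 1994 inclusive is 177 days; tolling adds 177 days: July 8, 1997 + 177 days = January 1, 1998.
January 1, 1998 is a Thursday and not a legal holiday, so no extension applies.
The deadline is January 1, 1998; the filing on December 29, 1997 is on or before that date.

Yes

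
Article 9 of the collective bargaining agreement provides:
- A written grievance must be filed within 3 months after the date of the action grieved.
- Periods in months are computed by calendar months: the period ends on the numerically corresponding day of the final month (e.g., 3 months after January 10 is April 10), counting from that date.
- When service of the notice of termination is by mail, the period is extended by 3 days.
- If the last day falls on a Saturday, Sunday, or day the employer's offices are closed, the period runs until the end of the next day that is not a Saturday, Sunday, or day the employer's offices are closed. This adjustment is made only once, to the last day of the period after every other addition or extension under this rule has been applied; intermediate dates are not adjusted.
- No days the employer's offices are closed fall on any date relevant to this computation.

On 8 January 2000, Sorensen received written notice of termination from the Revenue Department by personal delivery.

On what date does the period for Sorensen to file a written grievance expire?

April 10, 2000

3 months after 8 January 2000 is April 8, 2000.
Service was not by mail, so no mail extension applies.
April 8, 2000 is Saturday; April 9, 2000 is Sunday. The next qualifying day is April 10, 2000.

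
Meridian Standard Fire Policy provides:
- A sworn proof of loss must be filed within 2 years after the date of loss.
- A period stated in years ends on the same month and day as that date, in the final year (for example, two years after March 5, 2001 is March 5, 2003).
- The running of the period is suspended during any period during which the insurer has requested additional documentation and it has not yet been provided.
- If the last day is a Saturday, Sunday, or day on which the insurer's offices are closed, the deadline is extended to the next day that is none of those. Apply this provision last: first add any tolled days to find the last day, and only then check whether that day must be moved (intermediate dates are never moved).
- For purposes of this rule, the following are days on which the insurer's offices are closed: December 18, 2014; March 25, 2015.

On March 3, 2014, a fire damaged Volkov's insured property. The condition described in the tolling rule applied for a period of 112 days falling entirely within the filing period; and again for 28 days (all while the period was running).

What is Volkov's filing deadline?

July 21, 2016

2 years after March 3, 2014 is March 3, 2016.
Tolling adds 112 days: March 3, 2016 + 112 days = June 23, 2016.
Tolling adds 28 days: June 23, 2016 + 28 days = July 21, 2016.
July 21, 2016 is a Thursday and not a day on which the insurer's offices are closed, so no extension applies.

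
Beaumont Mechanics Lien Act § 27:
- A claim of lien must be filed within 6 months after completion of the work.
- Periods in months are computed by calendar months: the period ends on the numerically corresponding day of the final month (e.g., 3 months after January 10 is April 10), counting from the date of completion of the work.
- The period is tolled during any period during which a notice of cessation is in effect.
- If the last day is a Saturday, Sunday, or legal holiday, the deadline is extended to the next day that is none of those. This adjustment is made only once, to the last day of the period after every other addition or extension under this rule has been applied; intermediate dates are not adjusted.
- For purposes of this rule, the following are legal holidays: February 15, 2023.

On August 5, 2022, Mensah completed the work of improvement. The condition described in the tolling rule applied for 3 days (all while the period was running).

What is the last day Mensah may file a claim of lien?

6 months after August 5, 2022 is February 5, 2023.
Tolling adds 3 days: February 5, 2023 + 3 days = February 8, 2023.
February 8, 2023 is a Wednesday and not a legal holiday, so no extension applies.

February 8, 2023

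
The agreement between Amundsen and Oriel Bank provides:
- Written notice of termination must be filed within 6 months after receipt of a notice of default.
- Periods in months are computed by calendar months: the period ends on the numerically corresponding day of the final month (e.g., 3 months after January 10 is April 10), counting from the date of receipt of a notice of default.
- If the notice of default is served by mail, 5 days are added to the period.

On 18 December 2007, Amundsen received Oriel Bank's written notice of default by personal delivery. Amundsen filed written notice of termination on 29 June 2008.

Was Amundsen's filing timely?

6 months after 18 December 2007 is June 18, 2008.
Service was not by mail, so no mail extension applies.
The deadline is June 18, 2008; the filing on June 29, 2008 is after that date.

No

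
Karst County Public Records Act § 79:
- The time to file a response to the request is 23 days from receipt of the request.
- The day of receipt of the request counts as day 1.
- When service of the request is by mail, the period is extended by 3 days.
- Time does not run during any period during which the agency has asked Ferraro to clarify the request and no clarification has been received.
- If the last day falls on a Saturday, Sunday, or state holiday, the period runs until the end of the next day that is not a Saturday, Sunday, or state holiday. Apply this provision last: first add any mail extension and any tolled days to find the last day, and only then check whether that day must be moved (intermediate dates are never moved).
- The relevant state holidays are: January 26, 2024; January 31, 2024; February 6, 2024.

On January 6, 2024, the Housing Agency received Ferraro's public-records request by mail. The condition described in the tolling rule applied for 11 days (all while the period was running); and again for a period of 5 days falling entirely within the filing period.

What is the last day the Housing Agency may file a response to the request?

February 16, 2024

Counting January 6, 2024 as day 1, day 23 is January 28, 2024.
Service was by mail, adding 3 days: January 28, 2024 + 3 days = January 31, 2024.
Tolling adds 11 days: January 31, 2024 + 11 days = February 11, 2024.
Tolling adds 5 days: February 11, 2024 + 5 days = February 16, 2024.
February 16, 2024 is a Friday and not a state holiday, so no extension applies.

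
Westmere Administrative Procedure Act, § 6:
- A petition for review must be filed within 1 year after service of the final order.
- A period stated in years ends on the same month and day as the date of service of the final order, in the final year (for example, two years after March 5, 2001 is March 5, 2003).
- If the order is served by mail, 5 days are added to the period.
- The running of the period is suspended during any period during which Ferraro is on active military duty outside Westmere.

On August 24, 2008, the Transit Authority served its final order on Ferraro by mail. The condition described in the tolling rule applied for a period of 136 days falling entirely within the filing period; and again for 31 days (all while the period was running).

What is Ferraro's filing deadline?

1 year after August 24, 2008 is August 24, 2009.
Service was by mail, adding 5 days: August 24, 2009 + 5 days = August 29, 2009.
Tolling adds 136 days: August 29, 2009 + 136 days = January 12, 2010.
Tolling adds 31 days: January 12, 2010 + 31 days = February 12, 2010.

February 12, 2010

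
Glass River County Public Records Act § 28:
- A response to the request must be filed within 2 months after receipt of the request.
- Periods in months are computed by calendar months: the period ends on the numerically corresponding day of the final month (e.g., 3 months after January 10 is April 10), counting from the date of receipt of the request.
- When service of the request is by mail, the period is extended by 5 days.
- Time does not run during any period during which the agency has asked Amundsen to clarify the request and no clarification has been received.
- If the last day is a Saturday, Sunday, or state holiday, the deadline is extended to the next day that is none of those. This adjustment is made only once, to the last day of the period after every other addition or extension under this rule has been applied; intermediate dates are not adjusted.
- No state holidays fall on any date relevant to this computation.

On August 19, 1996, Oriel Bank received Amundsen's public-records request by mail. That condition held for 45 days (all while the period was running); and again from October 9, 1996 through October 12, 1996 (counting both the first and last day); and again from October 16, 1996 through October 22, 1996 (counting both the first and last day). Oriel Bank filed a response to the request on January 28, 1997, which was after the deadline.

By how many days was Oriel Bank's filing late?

2 months after August 19, 1996 is October 19, 1996.
Service was by mail, adding 5 days: October 19, 1996 + 5 days = October 24, 1996.
Tolling adds 45 days: October 24, 1996 + 45 days = December 8, 1996.
From October 9, 1996 through October 12, 1996 inclusive is 4 days; tolling adds 4 days: December 8, 1996 + 4 days = December 12, 1996.
From October 16, 1996 through October 22, 1996 inclusive is 7 days; tolling adds 7 days: December 12, 1996 + 7 days = December 19, 1996.
December 19, 1996 is a Thursday and not a state holiday, so no extension applies.
The deadline is December 19, 1996; from December 19, 1996 to January 28, 1997 is 40 days.

40 days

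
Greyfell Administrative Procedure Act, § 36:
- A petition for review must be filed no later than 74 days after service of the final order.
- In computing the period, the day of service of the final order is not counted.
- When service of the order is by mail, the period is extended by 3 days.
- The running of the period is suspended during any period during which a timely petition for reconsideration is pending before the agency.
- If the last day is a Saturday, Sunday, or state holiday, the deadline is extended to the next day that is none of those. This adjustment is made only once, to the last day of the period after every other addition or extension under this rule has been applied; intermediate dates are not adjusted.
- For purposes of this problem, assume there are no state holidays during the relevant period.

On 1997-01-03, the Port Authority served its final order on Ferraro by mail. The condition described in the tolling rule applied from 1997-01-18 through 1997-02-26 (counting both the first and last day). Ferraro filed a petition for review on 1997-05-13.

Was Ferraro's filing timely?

No

74 days after 1997-01-03 is March 18, 1997.
Service was by mail, adding 3 days: March 18, 1997 + 3 days = March 21, 1997.
From January 18, 1997 through February 26, 1997 inclusive is 40 days; tolling adds 40 days: March 21, 1997 + 40 days = April 30, 1997.
April 30, 1997 is a Wednesday and not a state holiday, so no extension applies.
The deadline is April 30, 1997; the filing on May 13, 1997 is after that date.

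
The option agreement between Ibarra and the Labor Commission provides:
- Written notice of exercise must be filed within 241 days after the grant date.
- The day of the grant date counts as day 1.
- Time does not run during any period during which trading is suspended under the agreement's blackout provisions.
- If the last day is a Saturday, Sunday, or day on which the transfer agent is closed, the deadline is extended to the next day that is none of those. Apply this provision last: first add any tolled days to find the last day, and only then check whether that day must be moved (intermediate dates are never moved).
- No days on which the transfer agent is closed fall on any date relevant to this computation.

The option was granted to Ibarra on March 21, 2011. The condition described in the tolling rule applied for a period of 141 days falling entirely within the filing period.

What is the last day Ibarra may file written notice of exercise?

April 5, 2012

Counting March 21, 2011 as day 1, day 241 is November 16, 2011.
Tolling adds 141 days: November 16, 2011 + 141 days = April 5, 2012.
April 5, 2012 is a Thursday and not a day on which the transfer agent is closed, so no extension applies.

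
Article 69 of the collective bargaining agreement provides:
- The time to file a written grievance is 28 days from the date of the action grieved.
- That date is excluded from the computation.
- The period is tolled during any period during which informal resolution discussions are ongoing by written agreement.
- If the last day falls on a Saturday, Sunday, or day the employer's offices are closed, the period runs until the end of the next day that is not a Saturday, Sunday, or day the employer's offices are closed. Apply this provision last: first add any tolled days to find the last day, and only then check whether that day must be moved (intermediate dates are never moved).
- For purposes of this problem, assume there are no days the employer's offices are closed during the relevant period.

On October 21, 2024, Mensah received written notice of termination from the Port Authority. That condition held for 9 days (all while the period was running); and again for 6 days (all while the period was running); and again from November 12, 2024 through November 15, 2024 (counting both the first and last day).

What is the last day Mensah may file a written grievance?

December 9, 2024

28 days after October 21, 2024 is November 18, 2024.
Tolling adds 9 days: November 18, 2024 + 9 days = November 27, 2024.
Tolling adds 6 days: November 27, 2024 + 6 days = December 3, 2024.
From November 12, 2024 through November 15, 2024 inclusive is 4 days; tolling adds 4 days: December 3, 2024 + 4 days = December 7, 2024.
December 7, 2024 is Saturday; December 8, 2024 is Sunday. The next qualifying day is December 9, 2024.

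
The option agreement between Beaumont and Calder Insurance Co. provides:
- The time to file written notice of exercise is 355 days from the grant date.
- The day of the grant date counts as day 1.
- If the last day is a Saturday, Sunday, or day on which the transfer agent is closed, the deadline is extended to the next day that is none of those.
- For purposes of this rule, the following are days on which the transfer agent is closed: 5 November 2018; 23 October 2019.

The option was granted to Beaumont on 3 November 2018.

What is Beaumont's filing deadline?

October 24, 2019

Counting 3 November 2018 as day 1, day 355 is October 23, 2019.
October 23, 2019 is a listed holiday. The next qualifying day is October 24, 2019.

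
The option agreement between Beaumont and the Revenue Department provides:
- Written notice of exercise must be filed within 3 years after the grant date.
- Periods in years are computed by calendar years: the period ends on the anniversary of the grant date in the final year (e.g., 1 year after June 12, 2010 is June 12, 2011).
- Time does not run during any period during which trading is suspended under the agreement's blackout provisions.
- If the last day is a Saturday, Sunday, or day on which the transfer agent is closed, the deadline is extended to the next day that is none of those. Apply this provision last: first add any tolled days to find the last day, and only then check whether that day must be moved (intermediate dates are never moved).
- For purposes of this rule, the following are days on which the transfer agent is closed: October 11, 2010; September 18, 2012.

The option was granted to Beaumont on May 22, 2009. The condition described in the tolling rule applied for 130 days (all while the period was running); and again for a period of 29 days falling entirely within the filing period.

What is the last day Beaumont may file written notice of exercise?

3 years after May 22, 2009 is May 22, 2012.
Tolling adds 130 days: May 22, 2012 + 130 days = September 29, 2012.
Tolling adds 29 days: September 29, 2012 + 29 days = October 28, 2012.
October 28, 2012 is Sunday. The next qualifying day is October 29, 2012.

October 29, 2012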